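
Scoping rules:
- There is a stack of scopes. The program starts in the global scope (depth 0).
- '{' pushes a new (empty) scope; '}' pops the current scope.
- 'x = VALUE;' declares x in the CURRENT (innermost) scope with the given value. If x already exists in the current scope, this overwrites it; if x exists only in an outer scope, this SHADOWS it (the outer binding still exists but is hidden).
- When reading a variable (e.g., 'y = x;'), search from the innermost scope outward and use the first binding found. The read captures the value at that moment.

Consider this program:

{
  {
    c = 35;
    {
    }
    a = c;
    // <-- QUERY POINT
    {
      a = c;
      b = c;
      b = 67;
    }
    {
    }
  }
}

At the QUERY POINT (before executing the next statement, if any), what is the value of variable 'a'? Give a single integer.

Step 1: enter scope (depth=1)
Step 2: enter scope (depth=2)
Step 3: declare c=35 at depth 2
Step 4: enter scope (depth=3)
Step 5: exit scope (depth=2)
Step 6: declare a=(read c)=35 at depth 2
Visible at query point: a=35 c=35

Answer: 35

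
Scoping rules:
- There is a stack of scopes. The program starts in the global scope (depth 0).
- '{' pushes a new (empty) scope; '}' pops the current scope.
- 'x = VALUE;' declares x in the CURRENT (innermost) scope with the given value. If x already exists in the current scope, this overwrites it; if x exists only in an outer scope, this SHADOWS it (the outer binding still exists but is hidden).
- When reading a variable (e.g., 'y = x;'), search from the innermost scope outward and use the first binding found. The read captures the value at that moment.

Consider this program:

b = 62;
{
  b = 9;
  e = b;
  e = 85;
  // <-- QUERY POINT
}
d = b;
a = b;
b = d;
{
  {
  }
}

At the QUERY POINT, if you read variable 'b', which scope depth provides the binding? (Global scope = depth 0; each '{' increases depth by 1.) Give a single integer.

Step 1: declare b=62 at depth 0
Step 2: enter scope (depth=1)
Step 3: declare b=9 at depth 1
Step 4: declare e=(read b)=9 at depth 1
Step 5: declare e=85 at depth 1
Visible at query point: b=9 e=85

Answer: 1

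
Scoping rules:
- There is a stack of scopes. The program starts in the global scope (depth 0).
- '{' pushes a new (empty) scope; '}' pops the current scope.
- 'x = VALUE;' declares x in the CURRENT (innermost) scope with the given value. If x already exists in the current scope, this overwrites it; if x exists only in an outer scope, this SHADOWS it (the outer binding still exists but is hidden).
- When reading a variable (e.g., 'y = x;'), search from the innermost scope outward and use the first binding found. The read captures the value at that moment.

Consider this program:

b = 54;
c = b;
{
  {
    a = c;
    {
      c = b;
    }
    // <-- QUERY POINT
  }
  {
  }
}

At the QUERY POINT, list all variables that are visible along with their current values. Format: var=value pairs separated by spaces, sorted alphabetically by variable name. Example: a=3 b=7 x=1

Answer: a=54 b=54 c=54

Derivation:
Step 1: declare b=54 at depth 0
Step 2: declare c=(read b)=54 at depth 0
Step 3: enter scope (depth=1)
Step 4: enter scope (depth=2)
Step 5: declare a=(read c)=54 at depth 2
Step 6: enter scope (depth=3)
Step 7: declare c=(read b)=54 at depth 3
Step 8: exit scope (depth=2)
Visible at query point: a=54 b=54 c=54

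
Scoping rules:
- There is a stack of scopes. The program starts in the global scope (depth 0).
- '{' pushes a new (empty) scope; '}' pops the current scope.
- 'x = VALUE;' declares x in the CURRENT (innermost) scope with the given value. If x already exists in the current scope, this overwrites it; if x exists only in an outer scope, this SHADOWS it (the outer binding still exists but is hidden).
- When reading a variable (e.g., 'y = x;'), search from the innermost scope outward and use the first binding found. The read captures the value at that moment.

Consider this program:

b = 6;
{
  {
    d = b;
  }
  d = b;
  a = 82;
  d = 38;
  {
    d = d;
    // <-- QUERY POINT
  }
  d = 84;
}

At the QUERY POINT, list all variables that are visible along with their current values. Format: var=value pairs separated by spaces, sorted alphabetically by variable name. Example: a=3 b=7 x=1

Answer: a=82 b=6 d=38

Derivation:
Step 1: declare b=6 at depth 0
Step 2: enter scope (depth=1)
Step 3: enter scope (depth=2)
Step 4: declare d=(read b)=6 at depth 2
Step 5: exit scope (depth=1)
Step 6: declare d=(read b)=6 at depth 1
Step 7: declare a=82 at depth 1
Step 8: declare d=38 at depth 1
Step 9: enter scope (depth=2)
Step 10: declare d=(read d)=38 at depth 2
Visible at query point: a=82 b=6 d=38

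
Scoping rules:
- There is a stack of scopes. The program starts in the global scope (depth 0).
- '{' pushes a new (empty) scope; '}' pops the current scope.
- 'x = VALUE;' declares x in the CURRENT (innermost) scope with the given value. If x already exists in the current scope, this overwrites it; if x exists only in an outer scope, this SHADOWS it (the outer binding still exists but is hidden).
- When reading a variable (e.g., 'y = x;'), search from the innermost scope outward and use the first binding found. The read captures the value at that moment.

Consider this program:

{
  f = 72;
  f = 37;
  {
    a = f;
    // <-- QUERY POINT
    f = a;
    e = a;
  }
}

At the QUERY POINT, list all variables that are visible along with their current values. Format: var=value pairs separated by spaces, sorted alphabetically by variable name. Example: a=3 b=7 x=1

Answer: a=37 f=37

Derivation:
Step 1: enter scope (depth=1)
Step 2: declare f=72 at depth 1
Step 3: declare f=37 at depth 1
Step 4: enter scope (depth=2)
Step 5: declare a=(read f)=37 at depth 2
Visible at query point: a=37 f=37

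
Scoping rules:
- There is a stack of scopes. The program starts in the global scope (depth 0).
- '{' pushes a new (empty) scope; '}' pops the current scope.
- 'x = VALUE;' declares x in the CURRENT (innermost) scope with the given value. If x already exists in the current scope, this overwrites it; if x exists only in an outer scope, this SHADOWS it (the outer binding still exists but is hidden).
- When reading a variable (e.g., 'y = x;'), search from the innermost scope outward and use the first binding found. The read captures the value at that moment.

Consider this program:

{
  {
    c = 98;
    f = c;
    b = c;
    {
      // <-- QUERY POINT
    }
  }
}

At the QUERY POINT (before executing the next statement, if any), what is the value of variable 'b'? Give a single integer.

Step 1: enter scope (depth=1)
Step 2: enter scope (depth=2)
Step 3: declare c=98 at depth 2
Step 4: declare f=(read c)=98 at depth 2
Step 5: declare b=(read c)=98 at depth 2
Step 6: enter scope (depth=3)
Visible at query point: b=98 c=98 f=98

Answer: 98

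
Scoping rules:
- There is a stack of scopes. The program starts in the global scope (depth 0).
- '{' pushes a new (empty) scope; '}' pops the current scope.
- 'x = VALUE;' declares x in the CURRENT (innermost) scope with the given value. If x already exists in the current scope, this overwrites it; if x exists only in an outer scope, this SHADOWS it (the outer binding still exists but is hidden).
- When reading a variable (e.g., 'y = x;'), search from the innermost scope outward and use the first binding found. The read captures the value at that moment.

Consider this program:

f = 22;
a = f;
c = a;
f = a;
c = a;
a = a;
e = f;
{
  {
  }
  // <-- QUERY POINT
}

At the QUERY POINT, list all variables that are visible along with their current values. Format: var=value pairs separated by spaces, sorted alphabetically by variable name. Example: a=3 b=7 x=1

Step 1: declare f=22 at depth 0
Step 2: declare a=(read f)=22 at depth 0
Step 3: declare c=(read a)=22 at depth 0
Step 4: declare f=(read a)=22 at depth 0
Step 5: declare c=(read a)=22 at depth 0
Step 6: declare a=(read a)=22 at depth 0
Step 7: declare e=(read f)=22 at depth 0
Step 8: enter scope (depth=1)
Step 9: enter scope (depth=2)
Step 10: exit scope (depth=1)
Visible at query point: a=22 c=22 e=22 f=22

Answer: a=22 c=22 e=22 f=22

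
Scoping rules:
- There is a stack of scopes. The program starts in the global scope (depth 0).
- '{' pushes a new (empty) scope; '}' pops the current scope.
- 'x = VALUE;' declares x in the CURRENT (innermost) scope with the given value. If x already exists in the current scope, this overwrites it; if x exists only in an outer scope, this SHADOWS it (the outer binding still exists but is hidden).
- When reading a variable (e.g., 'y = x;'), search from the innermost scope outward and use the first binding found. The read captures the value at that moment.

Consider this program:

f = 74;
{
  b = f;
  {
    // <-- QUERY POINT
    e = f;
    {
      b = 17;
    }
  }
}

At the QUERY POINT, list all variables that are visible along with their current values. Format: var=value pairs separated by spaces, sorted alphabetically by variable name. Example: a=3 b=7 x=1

Answer: b=74 f=74

Derivation:
Step 1: declare f=74 at depth 0
Step 2: enter scope (depth=1)
Step 3: declare b=(read f)=74 at depth 1
Step 4: enter scope (depth=2)
Visible at query point: b=74 f=74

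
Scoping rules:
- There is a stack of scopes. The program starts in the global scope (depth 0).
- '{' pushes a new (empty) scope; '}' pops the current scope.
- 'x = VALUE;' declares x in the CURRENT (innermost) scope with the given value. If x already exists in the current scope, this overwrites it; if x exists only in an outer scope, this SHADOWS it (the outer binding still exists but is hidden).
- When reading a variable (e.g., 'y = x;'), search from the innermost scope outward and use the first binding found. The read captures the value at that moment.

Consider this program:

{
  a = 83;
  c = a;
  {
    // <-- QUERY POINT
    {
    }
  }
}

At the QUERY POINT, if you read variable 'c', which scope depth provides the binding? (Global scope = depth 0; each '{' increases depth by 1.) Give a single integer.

Answer: 1

Derivation:
Step 1: enter scope (depth=1)
Step 2: declare a=83 at depth 1
Step 3: declare c=(read a)=83 at depth 1
Step 4: enter scope (depth=2)
Visible at query point: a=83 c=83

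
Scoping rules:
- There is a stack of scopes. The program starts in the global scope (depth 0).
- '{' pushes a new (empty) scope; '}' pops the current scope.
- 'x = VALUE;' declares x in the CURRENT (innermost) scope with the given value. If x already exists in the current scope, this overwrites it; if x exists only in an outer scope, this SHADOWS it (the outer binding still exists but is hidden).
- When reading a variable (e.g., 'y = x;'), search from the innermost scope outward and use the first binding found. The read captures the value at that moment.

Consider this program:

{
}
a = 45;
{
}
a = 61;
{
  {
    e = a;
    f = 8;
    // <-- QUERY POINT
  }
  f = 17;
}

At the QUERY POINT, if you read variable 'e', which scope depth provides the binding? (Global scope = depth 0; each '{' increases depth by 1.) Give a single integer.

Step 1: enter scope (depth=1)
Step 2: exit scope (depth=0)
Step 3: declare a=45 at depth 0
Step 4: enter scope (depth=1)
Step 5: exit scope (depth=0)
Step 6: declare a=61 at depth 0
Step 7: enter scope (depth=1)
Step 8: enter scope (depth=2)
Step 9: declare e=(read a)=61 at depth 2
Step 10: declare f=8 at depth 2
Visible at query point: a=61 e=61 f=8

Answer: 2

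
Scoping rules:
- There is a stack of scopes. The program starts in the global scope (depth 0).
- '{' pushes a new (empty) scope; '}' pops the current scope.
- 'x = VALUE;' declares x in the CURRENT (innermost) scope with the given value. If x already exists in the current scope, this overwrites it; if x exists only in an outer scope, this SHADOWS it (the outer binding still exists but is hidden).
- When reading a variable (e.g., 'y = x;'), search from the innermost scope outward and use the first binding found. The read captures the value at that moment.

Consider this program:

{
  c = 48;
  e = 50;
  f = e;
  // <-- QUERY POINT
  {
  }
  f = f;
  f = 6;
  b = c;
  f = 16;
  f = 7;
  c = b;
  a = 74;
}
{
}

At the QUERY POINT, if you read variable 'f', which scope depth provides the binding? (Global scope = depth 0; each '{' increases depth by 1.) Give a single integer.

Step 1: enter scope (depth=1)
Step 2: declare c=48 at depth 1
Step 3: declare e=50 at depth 1
Step 4: declare f=(read e)=50 at depth 1
Visible at query point: c=48 e=50 f=50

Answer: 1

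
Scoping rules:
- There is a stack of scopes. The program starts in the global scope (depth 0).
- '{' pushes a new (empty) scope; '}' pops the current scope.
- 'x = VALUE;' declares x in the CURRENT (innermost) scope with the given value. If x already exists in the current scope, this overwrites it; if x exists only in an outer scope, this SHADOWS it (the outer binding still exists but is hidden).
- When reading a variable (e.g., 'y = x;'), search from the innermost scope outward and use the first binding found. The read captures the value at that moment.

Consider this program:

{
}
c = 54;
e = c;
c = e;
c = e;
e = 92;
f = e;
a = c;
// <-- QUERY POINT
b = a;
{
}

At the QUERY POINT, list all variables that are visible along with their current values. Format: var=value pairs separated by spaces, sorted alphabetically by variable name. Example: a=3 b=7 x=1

Answer: a=54 c=54 e=92 f=92

Derivation:
Step 1: enter scope (depth=1)
Step 2: exit scope (depth=0)
Step 3: declare c=54 at depth 0
Step 4: declare e=(read c)=54 at depth 0
Step 5: declare c=(read e)=54 at depth 0
Step 6: declare c=(read e)=54 at depth 0
Step 7: declare e=92 at depth 0
Step 8: declare f=(read e)=92 at depth 0
Step 9: declare a=(read c)=54 at depth 0
Visible at query point: a=54 c=54 e=92 f=92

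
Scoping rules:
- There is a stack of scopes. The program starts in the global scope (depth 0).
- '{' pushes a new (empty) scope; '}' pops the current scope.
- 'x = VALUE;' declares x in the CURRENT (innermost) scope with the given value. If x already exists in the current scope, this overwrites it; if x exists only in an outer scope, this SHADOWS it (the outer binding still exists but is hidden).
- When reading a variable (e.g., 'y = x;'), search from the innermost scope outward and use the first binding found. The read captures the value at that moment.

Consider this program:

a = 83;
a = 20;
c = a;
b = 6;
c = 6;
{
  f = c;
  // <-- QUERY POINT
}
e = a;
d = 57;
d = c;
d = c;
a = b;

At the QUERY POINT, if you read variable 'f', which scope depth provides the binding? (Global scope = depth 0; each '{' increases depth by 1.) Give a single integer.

Answer: 1

Derivation:
Step 1: declare a=83 at depth 0
Step 2: declare a=20 at depth 0
Step 3: declare c=(read a)=20 at depth 0
Step 4: declare b=6 at depth 0
Step 5: declare c=6 at depth 0
Step 6: enter scope (depth=1)
Step 7: declare f=(read c)=6 at depth 1
Visible at query point: a=20 b=6 c=6 f=6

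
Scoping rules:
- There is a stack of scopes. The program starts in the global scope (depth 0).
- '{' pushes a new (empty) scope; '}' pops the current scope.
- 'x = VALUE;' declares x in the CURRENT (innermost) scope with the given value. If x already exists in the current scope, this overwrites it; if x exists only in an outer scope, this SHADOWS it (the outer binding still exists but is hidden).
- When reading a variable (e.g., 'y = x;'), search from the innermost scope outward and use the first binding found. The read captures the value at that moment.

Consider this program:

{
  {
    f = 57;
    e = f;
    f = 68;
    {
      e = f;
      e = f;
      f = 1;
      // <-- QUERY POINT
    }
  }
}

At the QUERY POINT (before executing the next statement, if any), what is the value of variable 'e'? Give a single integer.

Step 1: enter scope (depth=1)
Step 2: enter scope (depth=2)
Step 3: declare f=57 at depth 2
Step 4: declare e=(read f)=57 at depth 2
Step 5: declare f=68 at depth 2
Step 6: enter scope (depth=3)
Step 7: declare e=(read f)=68 at depth 3
Step 8: declare e=(read f)=68 at depth 3
Step 9: declare f=1 at depth 3
Visible at query point: e=68 f=1

Answer: 68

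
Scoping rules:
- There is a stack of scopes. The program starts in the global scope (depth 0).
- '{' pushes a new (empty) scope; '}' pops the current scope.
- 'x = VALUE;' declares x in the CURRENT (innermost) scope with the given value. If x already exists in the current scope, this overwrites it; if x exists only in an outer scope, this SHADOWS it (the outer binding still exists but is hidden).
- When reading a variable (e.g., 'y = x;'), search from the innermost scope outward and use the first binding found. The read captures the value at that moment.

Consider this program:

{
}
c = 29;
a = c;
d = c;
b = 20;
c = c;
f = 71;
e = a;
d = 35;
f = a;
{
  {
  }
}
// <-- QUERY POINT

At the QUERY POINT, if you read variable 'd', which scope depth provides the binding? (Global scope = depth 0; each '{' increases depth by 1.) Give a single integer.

Step 1: enter scope (depth=1)
Step 2: exit scope (depth=0)
Step 3: declare c=29 at depth 0
Step 4: declare a=(read c)=29 at depth 0
Step 5: declare d=(read c)=29 at depth 0
Step 6: declare b=20 at depth 0
Step 7: declare c=(read c)=29 at depth 0
Step 8: declare f=71 at depth 0
Step 9: declare e=(read a)=29 at depth 0
Step 10: declare d=35 at depth 0
Step 11: declare f=(read a)=29 at depth 0
Step 12: enter scope (depth=1)
Step 13: enter scope (depth=2)
Step 14: exit scope (depth=1)
Step 15: exit scope (depth=0)
Visible at query point: a=29 b=20 c=29 d=35 e=29 f=29

Answer: 0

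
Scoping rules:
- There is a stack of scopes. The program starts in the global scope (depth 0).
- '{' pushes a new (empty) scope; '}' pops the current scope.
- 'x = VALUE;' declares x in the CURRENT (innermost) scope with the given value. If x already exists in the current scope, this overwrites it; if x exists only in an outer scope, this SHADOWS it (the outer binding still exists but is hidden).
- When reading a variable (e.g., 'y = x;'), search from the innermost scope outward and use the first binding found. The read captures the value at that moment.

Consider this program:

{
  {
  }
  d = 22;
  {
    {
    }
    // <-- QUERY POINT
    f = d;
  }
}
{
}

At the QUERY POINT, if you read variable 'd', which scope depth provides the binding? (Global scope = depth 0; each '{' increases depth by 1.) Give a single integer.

Answer: 1

Derivation:
Step 1: enter scope (depth=1)
Step 2: enter scope (depth=2)
Step 3: exit scope (depth=1)
Step 4: declare d=22 at depth 1
Step 5: enter scope (depth=2)
Step 6: enter scope (depth=3)
Step 7: exit scope (depth=2)
Visible at query point: d=22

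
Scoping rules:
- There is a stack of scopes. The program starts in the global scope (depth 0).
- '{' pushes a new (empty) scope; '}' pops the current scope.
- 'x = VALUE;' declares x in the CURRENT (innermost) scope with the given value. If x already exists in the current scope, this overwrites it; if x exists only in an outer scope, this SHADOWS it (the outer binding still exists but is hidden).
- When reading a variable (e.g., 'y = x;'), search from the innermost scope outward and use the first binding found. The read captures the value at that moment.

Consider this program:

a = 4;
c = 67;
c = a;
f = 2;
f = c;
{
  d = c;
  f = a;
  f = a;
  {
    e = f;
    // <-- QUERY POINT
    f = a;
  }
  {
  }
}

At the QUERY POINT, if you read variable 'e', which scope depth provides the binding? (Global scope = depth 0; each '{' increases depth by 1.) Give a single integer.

Answer: 2

Derivation:
Step 1: declare a=4 at depth 0
Step 2: declare c=67 at depth 0
Step 3: declare c=(read a)=4 at depth 0
Step 4: declare f=2 at depth 0
Step 5: declare f=(read c)=4 at depth 0
Step 6: enter scope (depth=1)
Step 7: declare d=(read c)=4 at depth 1
Step 8: declare f=(read a)=4 at depth 1
Step 9: declare f=(read a)=4 at depth 1
Step 10: enter scope (depth=2)
Step 11: declare e=(read f)=4 at depth 2
Visible at query point: a=4 c=4 d=4 e=4 f=4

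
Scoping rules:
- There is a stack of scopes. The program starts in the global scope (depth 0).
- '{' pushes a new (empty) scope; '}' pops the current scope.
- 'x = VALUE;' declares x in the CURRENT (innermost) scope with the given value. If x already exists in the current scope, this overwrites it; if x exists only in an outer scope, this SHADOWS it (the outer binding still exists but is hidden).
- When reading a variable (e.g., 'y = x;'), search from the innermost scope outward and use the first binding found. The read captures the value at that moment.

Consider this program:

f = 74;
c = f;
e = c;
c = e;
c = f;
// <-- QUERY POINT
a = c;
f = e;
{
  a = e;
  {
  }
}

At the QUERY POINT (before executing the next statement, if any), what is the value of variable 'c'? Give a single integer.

Step 1: declare f=74 at depth 0
Step 2: declare c=(read f)=74 at depth 0
Step 3: declare e=(read c)=74 at depth 0
Step 4: declare c=(read e)=74 at depth 0
Step 5: declare c=(read f)=74 at depth 0
Visible at query point: c=74 e=74 f=74

Answer: 74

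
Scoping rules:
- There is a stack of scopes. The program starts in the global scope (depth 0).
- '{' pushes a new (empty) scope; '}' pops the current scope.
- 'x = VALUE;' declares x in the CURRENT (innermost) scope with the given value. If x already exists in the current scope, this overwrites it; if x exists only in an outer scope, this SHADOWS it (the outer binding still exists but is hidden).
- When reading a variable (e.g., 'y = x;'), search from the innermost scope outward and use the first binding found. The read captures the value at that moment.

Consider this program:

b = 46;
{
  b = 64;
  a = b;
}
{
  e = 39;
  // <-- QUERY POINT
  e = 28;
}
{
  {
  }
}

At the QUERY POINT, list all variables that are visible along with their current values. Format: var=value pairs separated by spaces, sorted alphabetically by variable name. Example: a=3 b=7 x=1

Step 1: declare b=46 at depth 0
Step 2: enter scope (depth=1)
Step 3: declare b=64 at depth 1
Step 4: declare a=(read b)=64 at depth 1
Step 5: exit scope (depth=0)
Step 6: enter scope (depth=1)
Step 7: declare e=39 at depth 1
Visible at query point: b=46 e=39

Answer: b=46 e=39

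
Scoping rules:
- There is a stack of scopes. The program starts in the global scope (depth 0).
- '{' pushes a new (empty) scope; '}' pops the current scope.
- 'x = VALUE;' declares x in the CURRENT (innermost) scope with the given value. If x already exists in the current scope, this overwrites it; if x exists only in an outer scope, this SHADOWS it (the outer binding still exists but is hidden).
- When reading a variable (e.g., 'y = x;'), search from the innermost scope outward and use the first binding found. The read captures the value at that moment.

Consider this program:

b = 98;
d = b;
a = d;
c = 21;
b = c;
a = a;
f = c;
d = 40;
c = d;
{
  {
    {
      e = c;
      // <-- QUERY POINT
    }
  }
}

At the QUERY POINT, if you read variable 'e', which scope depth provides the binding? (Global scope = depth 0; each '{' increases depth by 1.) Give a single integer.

Answer: 3

Derivation:
Step 1: declare b=98 at depth 0
Step 2: declare d=(read b)=98 at depth 0
Step 3: declare a=(read d)=98 at depth 0
Step 4: declare c=21 at depth 0
Step 5: declare b=(read c)=21 at depth 0
Step 6: declare a=(read a)=98 at depth 0
Step 7: declare f=(read c)=21 at depth 0
Step 8: declare d=40 at depth 0
Step 9: declare c=(read d)=40 at depth 0
Step 10: enter scope (depth=1)
Step 11: enter scope (depth=2)
Step 12: enter scope (depth=3)
Step 13: declare e=(read c)=40 at depth 3
Visible at query point: a=98 b=21 c=40 d=40 e=40 f=21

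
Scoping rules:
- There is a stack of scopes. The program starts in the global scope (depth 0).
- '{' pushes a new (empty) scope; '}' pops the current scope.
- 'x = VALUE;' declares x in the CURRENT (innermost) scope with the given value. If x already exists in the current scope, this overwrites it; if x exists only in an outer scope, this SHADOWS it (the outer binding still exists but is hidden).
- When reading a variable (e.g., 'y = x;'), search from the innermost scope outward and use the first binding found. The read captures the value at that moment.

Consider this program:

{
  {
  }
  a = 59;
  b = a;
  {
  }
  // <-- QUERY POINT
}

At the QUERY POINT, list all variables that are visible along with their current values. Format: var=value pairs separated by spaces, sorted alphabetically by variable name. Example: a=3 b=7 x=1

Step 1: enter scope (depth=1)
Step 2: enter scope (depth=2)
Step 3: exit scope (depth=1)
Step 4: declare a=59 at depth 1
Step 5: declare b=(read a)=59 at depth 1
Step 6: enter scope (depth=2)
Step 7: exit scope (depth=1)
Visible at query point: a=59 b=59

Answer: a=59 b=59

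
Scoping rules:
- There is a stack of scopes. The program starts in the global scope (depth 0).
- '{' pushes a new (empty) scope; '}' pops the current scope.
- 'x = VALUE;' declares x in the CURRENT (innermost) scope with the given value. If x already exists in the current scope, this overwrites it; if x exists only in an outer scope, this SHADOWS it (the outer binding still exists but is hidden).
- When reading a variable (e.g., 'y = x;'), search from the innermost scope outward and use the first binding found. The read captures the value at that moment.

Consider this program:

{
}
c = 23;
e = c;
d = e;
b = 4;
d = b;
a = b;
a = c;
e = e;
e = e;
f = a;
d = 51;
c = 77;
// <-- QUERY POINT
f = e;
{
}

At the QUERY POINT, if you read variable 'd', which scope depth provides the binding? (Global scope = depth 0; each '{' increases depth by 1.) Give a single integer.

Step 1: enter scope (depth=1)
Step 2: exit scope (depth=0)
Step 3: declare c=23 at depth 0
Step 4: declare e=(read c)=23 at depth 0
Step 5: declare d=(read e)=23 at depth 0
Step 6: declare b=4 at depth 0
Step 7: declare d=(read b)=4 at depth 0
Step 8: declare a=(read b)=4 at depth 0
Step 9: declare a=(read c)=23 at depth 0
Step 10: declare e=(read e)=23 at depth 0
Step 11: declare e=(read e)=23 at depth 0
Step 12: declare f=(read a)=23 at depth 0
Step 13: declare d=51 at depth 0
Step 14: declare c=77 at depth 0
Visible at query point: a=23 b=4 c=77 d=51 e=23 f=23

Answer: 0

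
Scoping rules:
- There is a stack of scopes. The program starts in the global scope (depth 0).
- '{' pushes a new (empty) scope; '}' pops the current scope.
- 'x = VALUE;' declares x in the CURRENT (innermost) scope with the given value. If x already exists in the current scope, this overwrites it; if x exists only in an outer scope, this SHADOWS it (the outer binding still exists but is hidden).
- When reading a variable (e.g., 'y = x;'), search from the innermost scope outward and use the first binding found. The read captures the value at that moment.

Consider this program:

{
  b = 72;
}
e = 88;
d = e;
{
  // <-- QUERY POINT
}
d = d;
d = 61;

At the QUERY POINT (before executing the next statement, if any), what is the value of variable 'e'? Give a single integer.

Answer: 88

Derivation:
Step 1: enter scope (depth=1)
Step 2: declare b=72 at depth 1
Step 3: exit scope (depth=0)
Step 4: declare e=88 at depth 0
Step 5: declare d=(read e)=88 at depth 0
Step 6: enter scope (depth=1)
Visible at query point: d=88 e=88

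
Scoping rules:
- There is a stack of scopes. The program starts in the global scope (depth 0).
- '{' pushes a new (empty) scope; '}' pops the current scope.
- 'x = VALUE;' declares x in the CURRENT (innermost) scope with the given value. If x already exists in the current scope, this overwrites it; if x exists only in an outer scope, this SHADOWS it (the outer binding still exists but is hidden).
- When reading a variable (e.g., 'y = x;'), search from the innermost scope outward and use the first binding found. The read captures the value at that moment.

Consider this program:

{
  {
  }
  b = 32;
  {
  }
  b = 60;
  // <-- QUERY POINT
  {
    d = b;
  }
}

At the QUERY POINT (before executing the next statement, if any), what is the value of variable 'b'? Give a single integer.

Answer: 60

Derivation:
Step 1: enter scope (depth=1)
Step 2: enter scope (depth=2)
Step 3: exit scope (depth=1)
Step 4: declare b=32 at depth 1
Step 5: enter scope (depth=2)
Step 6: exit scope (depth=1)
Step 7: declare b=60 at depth 1
Visible at query point: b=60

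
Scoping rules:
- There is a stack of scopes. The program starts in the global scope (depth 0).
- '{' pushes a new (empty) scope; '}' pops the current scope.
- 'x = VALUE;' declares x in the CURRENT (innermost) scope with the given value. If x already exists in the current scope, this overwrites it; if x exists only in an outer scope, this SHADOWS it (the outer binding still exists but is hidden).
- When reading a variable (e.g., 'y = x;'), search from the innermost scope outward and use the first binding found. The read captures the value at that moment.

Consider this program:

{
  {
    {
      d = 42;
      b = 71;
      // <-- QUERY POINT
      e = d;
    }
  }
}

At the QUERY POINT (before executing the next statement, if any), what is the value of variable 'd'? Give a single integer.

Step 1: enter scope (depth=1)
Step 2: enter scope (depth=2)
Step 3: enter scope (depth=3)
Step 4: declare d=42 at depth 3
Step 5: declare b=71 at depth 3
Visible at query point: b=71 d=42

Answer: 42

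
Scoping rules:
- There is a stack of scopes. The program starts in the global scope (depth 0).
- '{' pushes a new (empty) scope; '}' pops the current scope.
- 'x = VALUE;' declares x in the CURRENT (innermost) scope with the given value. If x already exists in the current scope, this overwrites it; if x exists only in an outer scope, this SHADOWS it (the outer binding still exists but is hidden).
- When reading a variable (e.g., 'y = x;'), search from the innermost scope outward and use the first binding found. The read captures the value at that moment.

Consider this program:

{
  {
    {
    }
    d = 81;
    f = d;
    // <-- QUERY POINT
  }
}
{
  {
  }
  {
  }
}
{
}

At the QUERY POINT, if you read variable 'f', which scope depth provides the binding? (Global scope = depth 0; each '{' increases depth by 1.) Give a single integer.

Step 1: enter scope (depth=1)
Step 2: enter scope (depth=2)
Step 3: enter scope (depth=3)
Step 4: exit scope (depth=2)
Step 5: declare d=81 at depth 2
Step 6: declare f=(read d)=81 at depth 2
Visible at query point: d=81 f=81

Answer: 2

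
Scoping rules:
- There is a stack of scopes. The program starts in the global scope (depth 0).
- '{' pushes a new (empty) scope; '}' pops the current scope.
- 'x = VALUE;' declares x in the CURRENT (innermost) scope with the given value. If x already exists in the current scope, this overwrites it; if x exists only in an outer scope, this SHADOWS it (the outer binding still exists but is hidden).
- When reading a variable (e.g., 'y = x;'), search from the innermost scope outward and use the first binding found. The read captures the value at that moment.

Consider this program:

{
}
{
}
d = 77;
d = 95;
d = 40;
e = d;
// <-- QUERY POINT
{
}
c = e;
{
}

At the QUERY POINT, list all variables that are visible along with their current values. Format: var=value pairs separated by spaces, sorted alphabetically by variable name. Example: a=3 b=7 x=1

Answer: d=40 e=40

Derivation:
Step 1: enter scope (depth=1)
Step 2: exit scope (depth=0)
Step 3: enter scope (depth=1)
Step 4: exit scope (depth=0)
Step 5: declare d=77 at depth 0
Step 6: declare d=95 at depth 0
Step 7: declare d=40 at depth 0
Step 8: declare e=(read d)=40 at depth 0
Visible at query point: d=40 e=40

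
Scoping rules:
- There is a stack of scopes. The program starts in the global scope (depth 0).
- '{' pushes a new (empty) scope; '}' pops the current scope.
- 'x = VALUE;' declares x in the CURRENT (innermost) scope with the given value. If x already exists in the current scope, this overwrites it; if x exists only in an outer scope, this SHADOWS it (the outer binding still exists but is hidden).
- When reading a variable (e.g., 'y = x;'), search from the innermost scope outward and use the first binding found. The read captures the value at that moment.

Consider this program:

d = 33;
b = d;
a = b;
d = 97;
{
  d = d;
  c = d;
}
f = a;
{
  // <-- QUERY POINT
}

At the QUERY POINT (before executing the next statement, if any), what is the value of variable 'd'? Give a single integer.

Step 1: declare d=33 at depth 0
Step 2: declare b=(read d)=33 at depth 0
Step 3: declare a=(read b)=33 at depth 0
Step 4: declare d=97 at depth 0
Step 5: enter scope (depth=1)
Step 6: declare d=(read d)=97 at depth 1
Step 7: declare c=(read d)=97 at depth 1
Step 8: exit scope (depth=0)
Step 9: declare f=(read a)=33 at depth 0
Step 10: enter scope (depth=1)
Visible at query point: a=33 b=33 d=97 f=33

Answer: 97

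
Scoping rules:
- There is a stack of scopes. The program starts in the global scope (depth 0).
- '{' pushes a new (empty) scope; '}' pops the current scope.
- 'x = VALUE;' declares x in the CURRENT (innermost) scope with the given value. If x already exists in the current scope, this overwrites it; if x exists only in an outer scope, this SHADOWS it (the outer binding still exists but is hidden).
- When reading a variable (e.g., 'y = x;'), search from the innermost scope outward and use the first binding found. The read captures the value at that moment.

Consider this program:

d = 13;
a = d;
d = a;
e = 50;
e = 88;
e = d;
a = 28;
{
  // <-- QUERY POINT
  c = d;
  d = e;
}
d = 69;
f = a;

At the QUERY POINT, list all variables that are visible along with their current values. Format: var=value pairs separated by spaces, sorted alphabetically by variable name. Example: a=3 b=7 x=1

Step 1: declare d=13 at depth 0
Step 2: declare a=(read d)=13 at depth 0
Step 3: declare d=(read a)=13 at depth 0
Step 4: declare e=50 at depth 0
Step 5: declare e=88 at depth 0
Step 6: declare e=(read d)=13 at depth 0
Step 7: declare a=28 at depth 0
Step 8: enter scope (depth=1)
Visible at query point: a=28 d=13 e=13

Answer: a=28 d=13 e=13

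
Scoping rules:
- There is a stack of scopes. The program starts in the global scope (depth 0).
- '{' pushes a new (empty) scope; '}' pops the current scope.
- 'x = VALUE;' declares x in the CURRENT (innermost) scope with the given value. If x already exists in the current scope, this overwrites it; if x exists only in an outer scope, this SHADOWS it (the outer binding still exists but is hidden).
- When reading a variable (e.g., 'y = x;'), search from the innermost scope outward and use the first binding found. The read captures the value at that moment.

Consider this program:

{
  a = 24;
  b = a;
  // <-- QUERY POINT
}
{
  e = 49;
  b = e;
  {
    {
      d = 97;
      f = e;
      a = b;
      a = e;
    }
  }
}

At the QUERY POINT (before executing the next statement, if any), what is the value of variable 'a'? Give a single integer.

Step 1: enter scope (depth=1)
Step 2: declare a=24 at depth 1
Step 3: declare b=(read a)=24 at depth 1
Visible at query point: a=24 b=24

Answer: 24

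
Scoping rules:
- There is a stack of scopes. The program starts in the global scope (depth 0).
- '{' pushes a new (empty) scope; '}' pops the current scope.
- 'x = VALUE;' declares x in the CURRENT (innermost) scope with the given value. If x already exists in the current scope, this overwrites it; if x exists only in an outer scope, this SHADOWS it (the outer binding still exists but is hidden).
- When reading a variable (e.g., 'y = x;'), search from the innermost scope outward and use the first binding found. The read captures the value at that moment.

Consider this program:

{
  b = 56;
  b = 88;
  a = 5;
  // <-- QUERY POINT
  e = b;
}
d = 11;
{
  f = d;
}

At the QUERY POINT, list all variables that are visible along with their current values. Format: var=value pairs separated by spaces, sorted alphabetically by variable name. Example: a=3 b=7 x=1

Answer: a=5 b=88

Derivation:
Step 1: enter scope (depth=1)
Step 2: declare b=56 at depth 1
Step 3: declare b=88 at depth 1
Step 4: declare a=5 at depth 1
Visible at query point: a=5 b=88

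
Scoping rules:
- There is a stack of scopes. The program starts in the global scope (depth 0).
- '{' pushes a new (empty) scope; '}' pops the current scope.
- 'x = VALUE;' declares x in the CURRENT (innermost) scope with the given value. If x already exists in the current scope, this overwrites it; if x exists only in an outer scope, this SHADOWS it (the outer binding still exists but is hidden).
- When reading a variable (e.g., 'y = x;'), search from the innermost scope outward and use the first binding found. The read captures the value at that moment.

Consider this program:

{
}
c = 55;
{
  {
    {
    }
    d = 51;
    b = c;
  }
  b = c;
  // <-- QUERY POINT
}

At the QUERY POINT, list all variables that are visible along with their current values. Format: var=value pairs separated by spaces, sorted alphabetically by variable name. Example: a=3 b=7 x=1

Step 1: enter scope (depth=1)
Step 2: exit scope (depth=0)
Step 3: declare c=55 at depth 0
Step 4: enter scope (depth=1)
Step 5: enter scope (depth=2)
Step 6: enter scope (depth=3)
Step 7: exit scope (depth=2)
Step 8: declare d=51 at depth 2
Step 9: declare b=(read c)=55 at depth 2
Step 10: exit scope (depth=1)
Step 11: declare b=(read c)=55 at depth 1
Visible at query point: b=55 c=55

Answer: b=55 c=55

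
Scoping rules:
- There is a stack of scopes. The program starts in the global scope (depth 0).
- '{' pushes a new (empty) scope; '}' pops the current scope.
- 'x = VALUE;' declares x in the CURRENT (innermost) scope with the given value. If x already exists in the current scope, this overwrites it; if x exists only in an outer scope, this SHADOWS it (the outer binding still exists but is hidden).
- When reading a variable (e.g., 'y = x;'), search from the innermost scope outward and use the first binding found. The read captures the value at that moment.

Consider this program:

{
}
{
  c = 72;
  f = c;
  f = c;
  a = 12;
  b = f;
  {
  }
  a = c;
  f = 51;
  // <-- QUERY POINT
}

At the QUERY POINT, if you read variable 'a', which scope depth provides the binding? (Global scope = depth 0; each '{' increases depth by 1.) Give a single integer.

Answer: 1

Derivation:
Step 1: enter scope (depth=1)
Step 2: exit scope (depth=0)
Step 3: enter scope (depth=1)
Step 4: declare c=72 at depth 1
Step 5: declare f=(read c)=72 at depth 1
Step 6: declare f=(read c)=72 at depth 1
Step 7: declare a=12 at depth 1
Step 8: declare b=(read f)=72 at depth 1
Step 9: enter scope (depth=2)
Step 10: exit scope (depth=1)
Step 11: declare a=(read c)=72 at depth 1
Step 12: declare f=51 at depth 1
Visible at query point: a=72 b=72 c=72 f=51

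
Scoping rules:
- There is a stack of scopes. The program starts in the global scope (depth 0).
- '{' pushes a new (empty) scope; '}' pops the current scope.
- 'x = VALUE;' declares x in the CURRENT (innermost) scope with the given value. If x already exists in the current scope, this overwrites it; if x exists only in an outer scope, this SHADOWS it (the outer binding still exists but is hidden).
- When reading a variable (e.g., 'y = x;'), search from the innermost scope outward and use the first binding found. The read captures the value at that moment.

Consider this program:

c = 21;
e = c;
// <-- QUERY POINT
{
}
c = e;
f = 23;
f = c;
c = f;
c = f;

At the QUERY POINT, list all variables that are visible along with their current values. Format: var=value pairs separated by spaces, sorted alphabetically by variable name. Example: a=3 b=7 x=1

Step 1: declare c=21 at depth 0
Step 2: declare e=(read c)=21 at depth 0
Visible at query point: c=21 e=21

Answer: c=21 e=21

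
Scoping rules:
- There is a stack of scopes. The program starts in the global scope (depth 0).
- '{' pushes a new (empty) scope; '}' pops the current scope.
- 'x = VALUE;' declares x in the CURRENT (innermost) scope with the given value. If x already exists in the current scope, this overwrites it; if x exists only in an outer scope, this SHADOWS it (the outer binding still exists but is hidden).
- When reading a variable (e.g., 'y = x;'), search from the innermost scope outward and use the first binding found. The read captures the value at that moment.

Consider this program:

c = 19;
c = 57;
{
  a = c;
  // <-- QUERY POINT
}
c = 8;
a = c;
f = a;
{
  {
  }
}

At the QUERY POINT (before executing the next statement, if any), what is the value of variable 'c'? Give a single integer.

Answer: 57

Derivation:
Step 1: declare c=19 at depth 0
Step 2: declare c=57 at depth 0
Step 3: enter scope (depth=1)
Step 4: declare a=(read c)=57 at depth 1
Visible at query point: a=57 c=57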